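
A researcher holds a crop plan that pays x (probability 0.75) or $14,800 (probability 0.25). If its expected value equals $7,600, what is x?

0.75·x + 0.25·14800 = 7600
0.75·x = 7600 − 3700 = 3900
x = 3900 / 0.75 = 5200

x = $5,200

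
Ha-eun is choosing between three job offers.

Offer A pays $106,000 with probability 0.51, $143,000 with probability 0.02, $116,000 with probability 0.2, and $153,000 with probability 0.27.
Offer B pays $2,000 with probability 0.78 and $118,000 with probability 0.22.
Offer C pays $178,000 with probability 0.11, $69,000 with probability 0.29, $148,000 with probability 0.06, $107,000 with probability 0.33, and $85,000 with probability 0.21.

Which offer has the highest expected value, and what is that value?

Offer A ($121,430)

Offer A = 0.51 × 106000 + 0.02 × 143000 + 0.2 × 116000 + 0.27 × 153000 = 54060 + 2860 + 23200 + 41310 = 121430
Offer B = 0.78 × 2000 + 0.22 × 118000 = 1560 + 25960 = 27520
Offer C = 0.11 × 178000 + 0.29 × 69000 + 0.06 × 148000 + 0.33 × 107000 + 0.21 × 85000 = 19580 + 20010 + 8880 + 35310 + 17850 = 101630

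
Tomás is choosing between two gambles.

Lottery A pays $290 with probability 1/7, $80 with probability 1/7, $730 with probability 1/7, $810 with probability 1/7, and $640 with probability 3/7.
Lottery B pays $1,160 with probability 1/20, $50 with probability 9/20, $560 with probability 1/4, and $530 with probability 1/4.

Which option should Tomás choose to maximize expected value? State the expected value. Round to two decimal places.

Lottery A = 1/7 × 290 + 1/7 × 80 + 1/7 × 730 + 1/7 × 810 + 3/7 × 640 = 41.4286 + 11.4286 + 104.2857 + 115.7143 + 274.2857 = 547.1429
Lottery B = 1/20 × 1160 + 9/20 × 50 + 1/4 × 560 + 1/4 × 530 = 58 + 22.5 + 140 + 132.5 = 353

Lottery A ($547.14)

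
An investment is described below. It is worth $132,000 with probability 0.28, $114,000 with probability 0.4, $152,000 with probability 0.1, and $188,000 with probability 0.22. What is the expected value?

EV = 0.28 × 132000 + 0.4 × 114000 + 0.1 × 152000 + 0.22 × 188000 = 36960 + 45600 + 15200 + 41360 = 139120

$139,120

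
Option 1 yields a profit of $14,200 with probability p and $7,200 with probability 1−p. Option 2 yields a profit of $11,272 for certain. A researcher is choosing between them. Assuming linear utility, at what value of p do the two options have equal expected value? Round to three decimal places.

p·14200 + (1−p)·7200 = 11272
7000p + 7200 = 11272
p = (11272 − 7200) / 7000

p = 0.582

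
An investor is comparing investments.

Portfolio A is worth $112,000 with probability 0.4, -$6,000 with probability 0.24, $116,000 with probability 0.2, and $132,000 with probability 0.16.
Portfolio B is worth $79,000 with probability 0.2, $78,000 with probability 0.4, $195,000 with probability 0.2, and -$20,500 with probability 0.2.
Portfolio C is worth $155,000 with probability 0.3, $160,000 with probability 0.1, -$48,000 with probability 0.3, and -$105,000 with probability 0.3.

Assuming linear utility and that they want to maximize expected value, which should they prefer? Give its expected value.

Portfolio A ($87,680)

Portfolio A = 0.4 × 112000 + 0.24 × (-6000) + 0.2 × 116000 + 0.16 × 132000 = 44800 − 1440 + 23200 + 21120 = 87680
Portfolio B = 0.2 × 79000 + 0.4 × 78000 + 0.2 × 195000 + 0.2 × (-20500) = 15800 + 31200 + 39000 − 4100 = 81900
Portfolio C = 0.3 × 155000 + 0.1 × 160000 + 0.3 × (-48000) + 0.3 × (-105000) = 46500 + 16000 − 14400 − 31500 = 16600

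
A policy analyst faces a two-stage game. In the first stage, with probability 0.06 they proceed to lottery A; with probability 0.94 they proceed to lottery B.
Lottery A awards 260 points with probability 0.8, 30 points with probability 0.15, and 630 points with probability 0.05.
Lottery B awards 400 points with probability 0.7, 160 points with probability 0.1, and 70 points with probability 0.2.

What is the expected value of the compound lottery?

306.04 points

EV(A) = 0.8 × 260 + 0.15 × 30 + 0.05 × 630 = 208 + 4.5 + 31.5 = 244
EV(B) = 0.7 × 400 + 0.1 × 160 + 0.2 × 70 = 280 + 16 + 14 = 310
Overall = 0.06 × 244 + 0.94 × 310 = 14.64 + 291.4 = 306.04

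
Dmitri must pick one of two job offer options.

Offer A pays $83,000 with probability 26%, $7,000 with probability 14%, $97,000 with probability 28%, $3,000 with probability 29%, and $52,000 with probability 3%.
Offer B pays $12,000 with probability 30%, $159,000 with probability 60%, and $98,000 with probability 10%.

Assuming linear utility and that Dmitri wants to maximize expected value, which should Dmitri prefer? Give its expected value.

Offer A = 0.26 × 83000 + 0.14 × 7000 + 0.28 × 97000 + 0.29 × 3000 + 0.03 × 52000 = 21580 + 980 + 27160 + 870 + 1560 = 52150
Offer B = 0.3 × 12000 + 0.6 × 159000 + 0.1 × 98000 = 3600 + 95400 + 9800 = 108800

Offer B ($108,800)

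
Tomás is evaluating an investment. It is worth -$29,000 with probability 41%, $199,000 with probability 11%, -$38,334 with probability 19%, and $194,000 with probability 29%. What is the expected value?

$58,976.54

EV = 0.41 × (-29000) + 0.11 × 199000 + 0.19 × (-38334) + 0.29 × 194000 = -11890 + 21890 − 7283.46 + 56260 = 58976.54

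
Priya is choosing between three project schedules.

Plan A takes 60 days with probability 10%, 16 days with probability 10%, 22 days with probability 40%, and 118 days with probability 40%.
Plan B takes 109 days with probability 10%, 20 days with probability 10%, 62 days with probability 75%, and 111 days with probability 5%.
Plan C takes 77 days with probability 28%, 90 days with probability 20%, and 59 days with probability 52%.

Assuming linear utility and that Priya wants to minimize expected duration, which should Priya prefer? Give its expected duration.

Plan A (63.6 days)

Plan A = 0.1 × 60 + 0.1 × 16 + 0.4 × 22 + 0.4 × 118 = 6 + 1.6 + 8.8 + 47.2 = 63.6
Plan B = 0.1 × 109 + 0.1 × 20 + 0.75 × 62 + 0.05 × 111 = 10.9 + 2 + 46.5 + 5.55 = 64.95
Plan C = 0.28 × 77 + 0.2 × 90 + 0.52 × 59 = 21.56 + 18 + 30.68 = 70.24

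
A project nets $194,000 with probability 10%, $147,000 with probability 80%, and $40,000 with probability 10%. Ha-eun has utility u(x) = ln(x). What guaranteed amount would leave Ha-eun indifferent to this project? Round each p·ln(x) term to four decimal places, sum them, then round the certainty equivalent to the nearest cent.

E[u] = 0.1·ln(194000) + 0.8·ln(147000) + 0.1·ln(40000) = 1.2176 + 9.5186 + 1.0597 = 11.7959
CE = e^11.7959 ≈ 132707.14

$132,707.14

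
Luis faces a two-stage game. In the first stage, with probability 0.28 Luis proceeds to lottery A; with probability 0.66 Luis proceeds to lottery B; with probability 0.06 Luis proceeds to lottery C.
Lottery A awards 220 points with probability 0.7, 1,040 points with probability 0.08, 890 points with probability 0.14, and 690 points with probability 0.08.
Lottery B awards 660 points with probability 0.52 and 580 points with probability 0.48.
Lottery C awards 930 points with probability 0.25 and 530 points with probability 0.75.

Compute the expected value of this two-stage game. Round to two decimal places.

564.82 points

EV(A) = 0.7 × 220 + 0.08 × 1040 + 0.14 × 890 + 0.08 × 690 = 154 + 83.2 + 124.6 + 55.2 = 417
EV(B) = 0.52 × 660 + 0.48 × 580 = 343.2 + 278.4 = 621.6
EV(C) = 0.25 × 930 + 0.75 × 530 = 232.5 + 397.5 = 630
Overall = 0.28 × 417 + 0.66 × 621.6 + 0.06 × 630 = 116.76 + 410.256 + 37.8 = 564.816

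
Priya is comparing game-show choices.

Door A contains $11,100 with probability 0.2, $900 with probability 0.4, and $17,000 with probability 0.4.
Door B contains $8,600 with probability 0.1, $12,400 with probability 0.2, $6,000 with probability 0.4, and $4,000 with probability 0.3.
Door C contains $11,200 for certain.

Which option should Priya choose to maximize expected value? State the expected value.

Door C ($11,200)

Door A = 0.2 × 11100 + 0.4 × 900 + 0.4 × 17000 = 2220 + 360 + 6800 = 9380
Door B = 0.1 × 8600 + 0.2 × 12400 + 0.4 × 6000 + 0.3 × 4000 = 860 + 2480 + 2400 + 1200 = 6940
Door C: 11200 (certain)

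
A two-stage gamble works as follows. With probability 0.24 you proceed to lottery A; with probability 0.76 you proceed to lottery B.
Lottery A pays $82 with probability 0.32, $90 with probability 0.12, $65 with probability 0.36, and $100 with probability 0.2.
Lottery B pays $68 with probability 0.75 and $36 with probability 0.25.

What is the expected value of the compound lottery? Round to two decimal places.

EV(A) = 0.32 × 82 + 0.12 × 90 + 0.36 × 65 + 0.2 × 100 = 26.24 + 10.8 + 23.4 + 20 = 80.44
EV(B) = 0.75 × 68 + 0.25 × 36 = 51 + 9 = 60
Overall = 0.24 × 80.44 + 0.76 × 60 = 19.3056 + 45.6 = 64.9056

$64.91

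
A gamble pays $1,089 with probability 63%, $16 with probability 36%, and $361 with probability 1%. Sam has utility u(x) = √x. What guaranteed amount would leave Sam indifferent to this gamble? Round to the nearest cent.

$502.66

E[u] = 0.63·√1089 + 0.36·√16 + 0.01·√361 = 0.63·33 + 0.36·4 + 0.01·19 = 22.42
CE = (22.42)² = 502.6564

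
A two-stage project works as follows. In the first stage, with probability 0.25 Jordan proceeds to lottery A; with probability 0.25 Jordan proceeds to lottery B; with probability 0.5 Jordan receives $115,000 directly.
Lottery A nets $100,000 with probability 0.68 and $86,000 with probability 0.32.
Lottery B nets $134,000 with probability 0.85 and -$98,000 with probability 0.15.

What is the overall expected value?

$106,180

EV(A) = 0.68 × 100000 + 0.32 × 86000 = 68000 + 27520 = 95520
EV(B) = 0.85 × 134000 + 0.15 × (-98000) = 113900 − 14700 = 99200
Branch C: 115000 (certain)
Overall = 0.25 × 95520 + 0.25 × 99200 + 0.5 × 115000 = 23880 + 24800 + 57500 = 106180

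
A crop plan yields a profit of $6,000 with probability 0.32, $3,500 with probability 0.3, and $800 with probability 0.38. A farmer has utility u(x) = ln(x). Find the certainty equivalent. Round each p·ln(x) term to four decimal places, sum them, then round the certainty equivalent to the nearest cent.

E[u] = 0.32·ln(6000) + 0.3·ln(3500) + 0.38·ln(800) = 2.7838 + 2.4482 + 2.5402 = 7.7722
CE = e^7.7722 ≈ 2373.69

$2,373.69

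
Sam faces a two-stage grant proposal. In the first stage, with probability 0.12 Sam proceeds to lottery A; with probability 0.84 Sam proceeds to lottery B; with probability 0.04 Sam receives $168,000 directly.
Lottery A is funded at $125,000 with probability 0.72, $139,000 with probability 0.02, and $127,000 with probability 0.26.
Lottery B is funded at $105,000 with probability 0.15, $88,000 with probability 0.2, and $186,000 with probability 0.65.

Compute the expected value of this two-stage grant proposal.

EV(A) = 0.72 × 125000 + 0.02 × 139000 + 0.26 × 127000 = 90000 + 2780 + 33020 = 125800
EV(B) = 0.15 × 105000 + 0.2 × 88000 + 0.65 × 186000 = 15750 + 17600 + 120900 = 154250
Branch C: 168000 (certain)
Overall = 0.12 × 125800 + 0.84 × 154250 + 0.04 × 168000 = 15096 + 129570 + 6720 = 151386

$151,386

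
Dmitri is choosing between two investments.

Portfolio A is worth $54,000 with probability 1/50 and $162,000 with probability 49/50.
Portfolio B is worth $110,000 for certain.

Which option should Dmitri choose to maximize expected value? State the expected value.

Portfolio A = 1/50 × 54000 + 49/50 × 162000 = 1080 + 158760 = 159840
Portfolio B: 110000 (certain)

Portfolio A ($159,840)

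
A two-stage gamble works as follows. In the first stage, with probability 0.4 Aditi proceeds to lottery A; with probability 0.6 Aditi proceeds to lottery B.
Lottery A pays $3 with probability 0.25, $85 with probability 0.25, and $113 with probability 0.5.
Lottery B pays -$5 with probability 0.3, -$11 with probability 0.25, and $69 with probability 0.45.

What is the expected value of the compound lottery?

EV(A) = 0.25 × 3 + 0.25 × 85 + 0.5 × 113 = 0.75 + 21.25 + 56.5 = 78.5
EV(B) = 0.3 × (-5) + 0.25 × (-11) + 0.45 × 69 = -1.5 − 2.75 + 31.05 = 26.8
Overall = 0.4 × 78.5 + 0.6 × 26.8 = 31.4 + 16.08 = 47.48

$47.48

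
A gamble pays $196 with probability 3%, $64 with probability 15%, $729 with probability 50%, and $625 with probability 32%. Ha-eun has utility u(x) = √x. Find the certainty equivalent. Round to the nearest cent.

$534.53

E[u] = 0.03·√196 + 0.15·√64 + 0.5·√729 + 0.32·√625 = 0.03·14 + 0.15·8 + 0.5·27 + 0.32·25 = 23.12
CE = (23.12)² = 534.5344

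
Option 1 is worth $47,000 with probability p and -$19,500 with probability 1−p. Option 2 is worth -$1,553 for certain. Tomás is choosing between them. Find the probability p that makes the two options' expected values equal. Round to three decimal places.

p·47000 + (1−p)·(-19500) = -1553
66500p − 19500 = -1553
p = (-1553 + 19500) / 66500

p = 0.270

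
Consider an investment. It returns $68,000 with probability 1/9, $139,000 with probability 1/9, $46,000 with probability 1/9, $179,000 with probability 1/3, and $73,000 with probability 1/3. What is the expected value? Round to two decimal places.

$112,111.11

EV = 1/9 × 68000 + 1/9 × 139000 + 1/9 × 46000 + 1/3 × 179000 + 1/3 × 73000 = 7555.5556 + 15444.4444 + 5111.1111 + 59666.6667 + 24333.3333 = 112111.1111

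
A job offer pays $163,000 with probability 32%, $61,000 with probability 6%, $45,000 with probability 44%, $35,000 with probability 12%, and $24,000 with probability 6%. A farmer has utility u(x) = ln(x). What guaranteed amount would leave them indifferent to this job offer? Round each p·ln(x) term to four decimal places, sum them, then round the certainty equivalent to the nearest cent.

$64,640.73

E[u] = 0.32·ln(163000) + 0.06·ln(61000) + 0.44·ln(45000) + 0.12·ln(35000) + 0.06·ln(24000) = 3.8405 + 0.6611 + 4.7143 + 1.2556 + 0.6051 = 11.0766
CE = e^11.0766 ≈ 64640.73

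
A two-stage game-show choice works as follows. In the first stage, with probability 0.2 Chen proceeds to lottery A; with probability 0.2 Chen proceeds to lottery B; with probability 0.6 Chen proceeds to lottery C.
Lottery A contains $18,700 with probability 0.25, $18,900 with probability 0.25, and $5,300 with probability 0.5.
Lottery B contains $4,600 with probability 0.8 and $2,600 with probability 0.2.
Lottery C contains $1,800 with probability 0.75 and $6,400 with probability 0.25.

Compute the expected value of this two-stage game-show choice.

EV(A) = 0.25 × 18700 + 0.25 × 18900 + 0.5 × 5300 = 4675 + 4725 + 2650 = 12050
EV(B) = 0.8 × 4600 + 0.2 × 2600 = 3680 + 520 = 4200
EV(C) = 0.75 × 1800 + 0.25 × 6400 = 1350 + 1600 = 2950
Overall = 0.2 × 12050 + 0.2 × 4200 + 0.6 × 2950 = 2410 + 840 + 1770 = 5020

$5,020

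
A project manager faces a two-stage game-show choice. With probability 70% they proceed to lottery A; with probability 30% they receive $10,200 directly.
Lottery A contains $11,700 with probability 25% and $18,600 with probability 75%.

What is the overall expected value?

$14,872.50

EV(A) = 0.25 × 11700 + 0.75 × 18600 = 2925 + 13950 = 16875
Branch B: 10200 (certain)
Overall = 0.7 × 16875 + 0.3 × 10200 = 11812.5 + 3060 = 14872.5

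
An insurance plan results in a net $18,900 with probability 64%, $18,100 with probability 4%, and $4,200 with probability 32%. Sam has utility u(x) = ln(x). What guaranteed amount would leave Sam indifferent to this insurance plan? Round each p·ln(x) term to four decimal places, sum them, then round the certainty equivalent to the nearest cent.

$11,658.61

E[u] = 0.64·ln(18900) + 0.04·ln(18100) + 0.32·ln(4200) = 6.3020 + 0.3921 + 2.6697 = 9.3638
CE = e^9.3638 ≈ 11658.61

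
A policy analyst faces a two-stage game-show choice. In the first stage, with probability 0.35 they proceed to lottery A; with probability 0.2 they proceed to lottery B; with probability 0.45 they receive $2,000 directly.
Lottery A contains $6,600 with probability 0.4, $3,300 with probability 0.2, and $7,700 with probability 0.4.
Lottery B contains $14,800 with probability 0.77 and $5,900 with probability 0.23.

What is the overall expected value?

$5,683.60

EV(A) = 0.4 × 6600 + 0.2 × 3300 + 0.4 × 7700 = 2640 + 660 + 3080 = 6380
EV(B) = 0.77 × 14800 + 0.23 × 5900 = 11396 + 1357 = 12753
Branch C: 2000 (certain)
Overall = 0.35 × 6380 + 0.2 × 12753 + 0.45 × 2000 = 2233 + 2550.6 + 900 = 5683.6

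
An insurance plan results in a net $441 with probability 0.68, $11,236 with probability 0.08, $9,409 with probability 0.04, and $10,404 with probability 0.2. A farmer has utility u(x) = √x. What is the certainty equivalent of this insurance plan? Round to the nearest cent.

$2,212.76

E[u] = 0.68·√441 + 0.08·√11236 + 0.04·√9409 + 0.2·√10404 = 0.68·21 + 0.08·106 + 0.04·97 + 0.2·102 = 47.04
CE = (47.04)² = 2212.7616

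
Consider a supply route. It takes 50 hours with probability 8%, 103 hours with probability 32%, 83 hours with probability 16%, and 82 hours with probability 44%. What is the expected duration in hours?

86.32 hours

EV = 0.08 × 50 + 0.32 × 103 + 0.16 × 83 + 0.44 × 82 = 4 + 32.96 + 13.28 + 36.08 = 86.32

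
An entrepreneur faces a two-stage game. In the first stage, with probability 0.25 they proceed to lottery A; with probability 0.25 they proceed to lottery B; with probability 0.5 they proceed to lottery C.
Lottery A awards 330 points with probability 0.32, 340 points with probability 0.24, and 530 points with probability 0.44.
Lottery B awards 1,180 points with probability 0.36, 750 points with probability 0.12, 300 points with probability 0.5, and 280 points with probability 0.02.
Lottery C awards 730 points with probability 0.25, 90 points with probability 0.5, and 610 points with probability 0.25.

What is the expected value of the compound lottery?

EV(A) = 0.32 × 330 + 0.24 × 340 + 0.44 × 530 = 105.6 + 81.6 + 233.2 = 420.4
EV(B) = 0.36 × 1180 + 0.12 × 750 + 0.5 × 300 + 0.02 × 280 = 424.8 + 90 + 150 + 5.6 = 670.4
EV(C) = 0.25 × 730 + 0.5 × 90 + 0.25 × 610 = 182.5 + 45 + 152.5 = 380
Overall = 0.25 × 420.4 + 0.25 × 670.4 + 0.5 × 380 = 105.1 + 167.6 + 190 = 462.7

462.7 points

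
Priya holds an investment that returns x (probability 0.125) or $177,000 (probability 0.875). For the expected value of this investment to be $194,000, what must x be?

0.125·x + 0.875·177000 = 194000
0.125·x = 194000 − 154875 = 39125
x = 39125 / 0.125 = 313000

x = $313,000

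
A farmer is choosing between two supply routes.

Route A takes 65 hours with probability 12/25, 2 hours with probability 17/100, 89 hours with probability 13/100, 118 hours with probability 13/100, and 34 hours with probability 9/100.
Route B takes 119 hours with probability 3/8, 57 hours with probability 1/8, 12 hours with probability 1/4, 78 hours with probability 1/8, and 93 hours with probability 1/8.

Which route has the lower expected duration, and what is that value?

Route A (61.51 hours)

Route A = 12/25 × 65 + 17/100 × 2 + 13/100 × 89 + 13/100 × 118 + 9/100 × 34 = 31.2 + 0.34 + 11.57 + 15.34 + 3.06 = 61.51
Route B = 3/8 × 119 + 1/8 × 57 + 1/4 × 12 + 1/8 × 78 + 1/8 × 93 = 44.625 + 7.125 + 3 + 9.75 + 11.625 = 76.125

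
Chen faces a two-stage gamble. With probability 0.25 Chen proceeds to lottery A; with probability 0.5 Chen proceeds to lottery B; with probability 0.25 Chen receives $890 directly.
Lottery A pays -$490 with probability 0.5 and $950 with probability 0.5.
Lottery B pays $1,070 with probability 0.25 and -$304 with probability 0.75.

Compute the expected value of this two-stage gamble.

EV(A) = 0.5 × (-490) + 0.5 × 950 = -245 + 475 = 230
EV(B) = 0.25 × 1070 + 0.75 × (-304) = 267.5 − 228 = 39.5
Branch C: 890 (certain)
Overall = 0.25 × 230 + 0.5 × 39.5 + 0.25 × 890 = 57.5 + 19.75 + 222.5 = 299.75

$299.75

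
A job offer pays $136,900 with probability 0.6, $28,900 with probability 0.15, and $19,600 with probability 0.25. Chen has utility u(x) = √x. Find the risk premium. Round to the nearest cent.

E[u] = 0.6·√136900 + 0.15·√28900 + 0.25·√19600 = 0.6·370 + 0.15·170 + 0.25·140 = 282.5
CE = (282.5)² = 79806.25
Risk premium = EV − CE = 91375 − 79806.25 = 11568.75

$11,568.75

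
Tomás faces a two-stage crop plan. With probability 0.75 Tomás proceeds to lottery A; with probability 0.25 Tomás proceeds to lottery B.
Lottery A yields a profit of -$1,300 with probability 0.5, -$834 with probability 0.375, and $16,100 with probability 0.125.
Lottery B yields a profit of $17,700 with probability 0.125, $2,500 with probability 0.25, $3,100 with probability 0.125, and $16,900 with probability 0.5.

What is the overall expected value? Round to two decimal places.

$3,706.06

EV(A) = 0.5 × (-1300) + 0.375 × (-834) + 0.125 × 16100 = -650 − 312.75 + 2012.5 = 1049.75
EV(B) = 0.125 × 17700 + 0.25 × 2500 + 0.125 × 3100 + 0.5 × 16900 = 2212.5 + 625 + 387.5 + 8450 = 11675
Overall = 0.75 × 1049.75 + 0.25 × 11675 = 787.3125 + 2918.75 = 3706.0625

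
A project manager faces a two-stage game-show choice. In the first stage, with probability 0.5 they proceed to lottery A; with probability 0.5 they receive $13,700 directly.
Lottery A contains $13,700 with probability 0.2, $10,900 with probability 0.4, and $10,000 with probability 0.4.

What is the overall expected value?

$12,400

EV(A) = 0.2 × 13700 + 0.4 × 10900 + 0.4 × 10000 = 2740 + 4360 + 4000 = 11100
Branch B: 13700 (certain)
Overall = 0.5 × 11100 + 0.5 × 13700 = 5550 + 6850 = 12400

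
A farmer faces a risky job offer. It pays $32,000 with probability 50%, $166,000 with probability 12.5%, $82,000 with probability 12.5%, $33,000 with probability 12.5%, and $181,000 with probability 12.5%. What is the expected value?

$73,750

EV = 0.5 × 32000 + 0.125 × 166000 + 0.125 × 82000 + 0.125 × 33000 + 0.125 × 181000 = 16000 + 20750 + 10250 + 4125 + 22625 = 73750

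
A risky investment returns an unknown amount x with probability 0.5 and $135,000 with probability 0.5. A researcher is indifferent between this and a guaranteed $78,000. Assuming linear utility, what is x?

x = $21,000

0.5·x + 0.5·135000 = 78000
0.5·x = 78000 − 67500 = 10500
x = 10500 / 0.5 = 21000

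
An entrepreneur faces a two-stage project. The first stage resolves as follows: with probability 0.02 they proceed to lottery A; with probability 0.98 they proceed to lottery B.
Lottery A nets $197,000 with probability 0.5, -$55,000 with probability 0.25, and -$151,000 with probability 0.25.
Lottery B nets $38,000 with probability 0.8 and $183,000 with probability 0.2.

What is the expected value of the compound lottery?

EV(A) = 0.5 × 197000 + 0.25 × (-55000) + 0.25 × (-151000) = 98500 − 13750 − 37750 = 47000
EV(B) = 0.8 × 38000 + 0.2 × 183000 = 30400 + 36600 = 67000
Overall = 0.02 × 47000 + 0.98 × 67000 = 940 + 65660 = 66600

$66,600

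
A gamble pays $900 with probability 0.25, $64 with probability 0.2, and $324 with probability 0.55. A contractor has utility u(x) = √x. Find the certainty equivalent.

E[u] = 0.25·√900 + 0.2·√64 + 0.55·√324 = 0.25·30 + 0.2·8 + 0.55·18 = 19
CE = (19)² = 361

$361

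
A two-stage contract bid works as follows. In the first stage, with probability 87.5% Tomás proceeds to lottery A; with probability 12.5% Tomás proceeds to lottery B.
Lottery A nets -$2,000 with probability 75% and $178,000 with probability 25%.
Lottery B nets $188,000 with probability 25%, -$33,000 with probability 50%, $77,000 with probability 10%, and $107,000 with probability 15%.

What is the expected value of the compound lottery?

EV(A) = 0.75 × (-2000) + 0.25 × 178000 = -1500 + 44500 = 43000
EV(B) = 0.25 × 188000 + 0.5 × (-33000) + 0.1 × 77000 + 0.15 × 107000 = 47000 − 16500 + 7700 + 16050 = 54250
Overall = 0.875 × 43000 + 0.125 × 54250 = 37625 + 6781.25 = 44406.25

$44,406.25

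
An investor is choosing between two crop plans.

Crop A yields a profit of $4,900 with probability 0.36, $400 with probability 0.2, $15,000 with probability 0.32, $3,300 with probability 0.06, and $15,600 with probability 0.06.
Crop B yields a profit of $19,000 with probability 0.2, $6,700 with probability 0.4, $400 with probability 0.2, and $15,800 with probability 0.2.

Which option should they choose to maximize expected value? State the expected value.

Crop A = 0.36 × 4900 + 0.2 × 400 + 0.32 × 15000 + 0.06 × 3300 + 0.06 × 15600 = 1764 + 80 + 4800 + 198 + 936 = 7778
Crop B = 0.2 × 19000 + 0.4 × 6700 + 0.2 × 400 + 0.2 × 15800 = 3800 + 2680 + 80 + 3160 = 9720

Crop B ($9,720)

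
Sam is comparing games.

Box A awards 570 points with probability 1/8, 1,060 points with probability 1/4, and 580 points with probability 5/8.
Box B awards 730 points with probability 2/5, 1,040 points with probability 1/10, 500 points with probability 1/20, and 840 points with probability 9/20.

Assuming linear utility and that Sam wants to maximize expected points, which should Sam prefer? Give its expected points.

Box B (799 points)

Box A = 1/8 × 570 + 1/4 × 1060 + 5/8 × 580 = 71.25 + 265 + 362.5 = 698.75
Box B = 2/5 × 730 + 1/10 × 1040 + 1/20 × 500 + 9/20 × 840 = 292 + 104 + 25 + 378 = 799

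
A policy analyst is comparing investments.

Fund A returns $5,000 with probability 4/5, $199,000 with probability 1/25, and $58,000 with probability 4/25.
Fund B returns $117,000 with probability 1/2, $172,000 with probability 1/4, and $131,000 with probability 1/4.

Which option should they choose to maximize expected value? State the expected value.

Fund A = 4/5 × 5000 + 1/25 × 199000 + 4/25 × 58000 = 4000 + 7960 + 9280 = 21240
Fund B = 1/2 × 117000 + 1/4 × 172000 + 1/4 × 131000 = 58500 + 43000 + 32750 = 134250

Fund B ($134,250)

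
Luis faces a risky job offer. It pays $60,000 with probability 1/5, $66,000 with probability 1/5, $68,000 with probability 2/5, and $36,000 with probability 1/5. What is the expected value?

EV = 1/5 × 60000 + 1/5 × 66000 + 2/5 × 68000 + 1/5 × 36000 = 12000 + 13200 + 27200 + 7200 = 59600

$59,600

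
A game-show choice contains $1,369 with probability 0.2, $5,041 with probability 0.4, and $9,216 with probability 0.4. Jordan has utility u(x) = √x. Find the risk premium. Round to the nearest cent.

$470.96

E[u] = 0.2·√1369 + 0.4·√5041 + 0.4·√9216 = 0.2·37 + 0.4·71 + 0.4·96 = 74.2
CE = (74.2)² = 5505.64
Risk premium = EV − CE = 5976.6 − 5505.64 = 470.96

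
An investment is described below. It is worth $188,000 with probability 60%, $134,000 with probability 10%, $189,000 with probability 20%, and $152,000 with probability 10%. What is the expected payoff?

$179,200

EV = 0.6 × 188000 + 0.1 × 134000 + 0.2 × 189000 + 0.1 × 152000 = 112800 + 13400 + 37800 + 15200 = 179200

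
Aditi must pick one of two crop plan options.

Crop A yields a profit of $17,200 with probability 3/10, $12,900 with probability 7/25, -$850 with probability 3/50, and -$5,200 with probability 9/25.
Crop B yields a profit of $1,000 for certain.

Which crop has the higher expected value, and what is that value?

Crop A ($6,849)

Crop A = 3/10 × 17200 + 7/25 × 12900 + 3/50 × (-850) + 9/25 × (-5200) = 5160 + 3612 − 51 − 1872 = 6849
Crop B: 1000 (certain)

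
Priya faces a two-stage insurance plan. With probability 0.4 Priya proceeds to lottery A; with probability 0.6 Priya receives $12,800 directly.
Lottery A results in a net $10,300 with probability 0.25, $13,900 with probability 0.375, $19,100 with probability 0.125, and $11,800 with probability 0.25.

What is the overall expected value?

EV(A) = 0.25 × 10300 + 0.375 × 13900 + 0.125 × 19100 + 0.25 × 11800 = 2575 + 5212.5 + 2387.5 + 2950 = 13125
Branch B: 12800 (certain)
Overall = 0.4 × 13125 + 0.6 × 12800 = 5250 + 7680 = 12930

$12,930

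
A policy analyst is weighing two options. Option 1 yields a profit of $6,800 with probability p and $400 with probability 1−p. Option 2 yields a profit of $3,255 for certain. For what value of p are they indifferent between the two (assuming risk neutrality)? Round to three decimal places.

p = 0.446

p·6800 + (1−p)·400 = 3255
6400p + 400 = 3255
p = (3255 − 400) / 6400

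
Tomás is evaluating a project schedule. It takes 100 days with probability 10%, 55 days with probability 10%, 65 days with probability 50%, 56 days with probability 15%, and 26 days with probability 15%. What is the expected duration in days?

60.3 days

EV = 0.1 × 100 + 0.1 × 55 + 0.5 × 65 + 0.15 × 56 + 0.15 × 26 = 10 + 5.5 + 32.5 + 8.4 + 3.9 = 60.3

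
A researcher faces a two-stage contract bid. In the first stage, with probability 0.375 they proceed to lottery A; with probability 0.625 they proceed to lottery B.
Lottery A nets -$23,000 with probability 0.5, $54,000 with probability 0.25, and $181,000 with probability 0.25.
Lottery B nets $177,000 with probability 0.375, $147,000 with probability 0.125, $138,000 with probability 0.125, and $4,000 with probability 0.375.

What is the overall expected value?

EV(A) = 0.5 × (-23000) + 0.25 × 54000 + 0.25 × 181000 = -11500 + 13500 + 45250 = 47250
EV(B) = 0.375 × 177000 + 0.125 × 147000 + 0.125 × 138000 + 0.375 × 4000 = 66375 + 18375 + 17250 + 1500 = 103500
Overall = 0.375 × 47250 + 0.625 × 103500 = 17718.75 + 64687.5 = 82406.25

$82,406.25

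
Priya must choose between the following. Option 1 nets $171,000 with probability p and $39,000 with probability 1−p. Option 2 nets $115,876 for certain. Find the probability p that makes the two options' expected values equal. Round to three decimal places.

p·171000 + (1−p)·39000 = 115876
132000p + 39000 = 115876
p = (115876 − 39000) / 132000

p = 0.582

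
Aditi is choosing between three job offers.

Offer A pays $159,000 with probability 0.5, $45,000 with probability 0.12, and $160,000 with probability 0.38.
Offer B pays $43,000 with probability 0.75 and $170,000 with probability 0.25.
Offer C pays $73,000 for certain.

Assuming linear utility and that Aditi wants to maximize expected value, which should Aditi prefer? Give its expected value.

Offer A ($145,700)

Offer A = 0.5 × 159000 + 0.12 × 45000 + 0.38 × 160000 = 79500 + 5400 + 60800 = 145700
Offer B = 0.75 × 43000 + 0.25 × 170000 = 32250 + 42500 = 74750
Offer C: 73000 (certain)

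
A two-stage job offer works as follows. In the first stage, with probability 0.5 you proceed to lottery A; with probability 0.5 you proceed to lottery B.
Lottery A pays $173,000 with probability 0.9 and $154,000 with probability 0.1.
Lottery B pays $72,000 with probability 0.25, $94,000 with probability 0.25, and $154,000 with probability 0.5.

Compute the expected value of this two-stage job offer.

$144,800

EV(A) = 0.9 × 173000 + 0.1 × 154000 = 155700 + 15400 = 171100
EV(B) = 0.25 × 72000 + 0.25 × 94000 + 0.5 × 154000 = 18000 + 23500 + 77000 = 118500
Overall = 0.5 × 171100 + 0.5 × 118500 = 85550 + 59250 = 144800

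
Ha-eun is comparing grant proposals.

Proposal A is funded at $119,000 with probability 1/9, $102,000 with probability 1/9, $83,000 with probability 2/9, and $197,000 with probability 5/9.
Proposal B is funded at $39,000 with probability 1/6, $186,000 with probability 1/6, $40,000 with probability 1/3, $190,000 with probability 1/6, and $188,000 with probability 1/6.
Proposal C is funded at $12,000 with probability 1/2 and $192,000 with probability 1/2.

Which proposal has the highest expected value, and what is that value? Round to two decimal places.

Proposal A = 1/9 × 119000 + 1/9 × 102000 + 2/9 × 83000 + 5/9 × 197000 = 13222.2222 + 11333.3333 + 18444.4444 + 109444.4444 = 152444.4444
Proposal B = 1/6 × 39000 + 1/6 × 186000 + 1/3 × 40000 + 1/6 × 190000 + 1/6 × 188000 = 6500 + 31000 + 13333.3333 + 31666.6667 + 31333.3333 = 113833.3333
Proposal C = 1/2 × 12000 + 1/2 × 192000 = 6000 + 96000 = 102000

Proposal A ($152,444.44)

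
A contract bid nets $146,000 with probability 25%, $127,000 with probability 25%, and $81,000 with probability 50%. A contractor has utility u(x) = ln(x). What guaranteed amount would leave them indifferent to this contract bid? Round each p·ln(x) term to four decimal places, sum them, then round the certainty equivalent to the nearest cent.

$105,019.36

E[u] = 0.25·ln(146000) + 0.25·ln(127000) + 0.5·ln(81000) = 2.9728 + 2.9380 + 5.6511 = 11.5619
CE = e^11.5619 ≈ 105019.36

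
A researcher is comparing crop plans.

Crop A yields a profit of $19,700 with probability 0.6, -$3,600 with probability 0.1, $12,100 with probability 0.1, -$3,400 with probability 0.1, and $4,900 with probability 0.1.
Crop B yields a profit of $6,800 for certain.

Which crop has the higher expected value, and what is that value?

Crop A = 0.6 × 19700 + 0.1 × (-3600) + 0.1 × 12100 + 0.1 × (-3400) + 0.1 × 4900 = 11820 − 360 + 1210 − 340 + 490 = 12820
Crop B: 6800 (certain)

Crop A ($12,820)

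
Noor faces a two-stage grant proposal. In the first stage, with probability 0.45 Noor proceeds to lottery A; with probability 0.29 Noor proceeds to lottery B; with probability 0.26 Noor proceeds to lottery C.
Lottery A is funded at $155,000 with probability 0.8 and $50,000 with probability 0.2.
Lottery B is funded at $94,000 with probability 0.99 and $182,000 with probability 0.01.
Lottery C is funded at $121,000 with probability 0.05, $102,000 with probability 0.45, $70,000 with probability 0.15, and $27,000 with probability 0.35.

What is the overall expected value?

$106,509.20

EV(A) = 0.8 × 155000 + 0.2 × 50000 = 124000 + 10000 = 134000
EV(B) = 0.99 × 94000 + 0.01 × 182000 = 93060 + 1820 = 94880
EV(C) = 0.05 × 121000 + 0.45 × 102000 + 0.15 × 70000 + 0.35 × 27000 = 6050 + 45900 + 10500 + 9450 = 71900
Overall = 0.45 × 134000 + 0.29 × 94880 + 0.26 × 71900 = 60300 + 27515.2 + 18694 = 106509.2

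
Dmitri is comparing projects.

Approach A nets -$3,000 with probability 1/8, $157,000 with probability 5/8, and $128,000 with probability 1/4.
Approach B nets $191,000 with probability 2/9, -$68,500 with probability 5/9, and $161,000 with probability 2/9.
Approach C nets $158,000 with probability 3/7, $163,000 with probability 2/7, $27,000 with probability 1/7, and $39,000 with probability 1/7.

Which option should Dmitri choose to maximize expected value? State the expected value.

Approach A = 1/8 × (-3000) + 5/8 × 157000 + 1/4 × 128000 = -375 + 98125 + 32000 = 129750
Approach B = 2/9 × 191000 + 5/9 × (-68500) + 2/9 × 161000 = 42444.4444 − 38055.5556 + 35777.7778 = 40166.6667
Approach C = 3/7 × 158000 + 2/7 × 163000 + 1/7 × 27000 + 1/7 × 39000 = 67714.2857 + 46571.4286 + 3857.1429 + 5571.4286 = 123714.2857

Approach A ($129,750)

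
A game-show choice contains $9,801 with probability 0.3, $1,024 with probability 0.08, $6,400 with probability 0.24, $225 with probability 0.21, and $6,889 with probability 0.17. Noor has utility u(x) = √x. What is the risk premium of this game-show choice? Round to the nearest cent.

E[u] = 0.3·√9801 + 0.08·√1024 + 0.24·√6400 + 0.21·√225 + 0.17·√6889 = 0.3·99 + 0.08·32 + 0.24·80 + 0.21·15 + 0.17·83 = 68.72
CE = (68.72)² = 4722.4384
Risk premium = EV − CE = 5776.6 − 4722.4384 = 1054.1616

$1,054.16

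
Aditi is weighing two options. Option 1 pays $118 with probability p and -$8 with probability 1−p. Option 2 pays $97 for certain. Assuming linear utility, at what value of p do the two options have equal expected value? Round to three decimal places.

p·118 + (1−p)·(-8) = 97
126p − 8 = 97
p = (97 + 8) / 126

p = 0.833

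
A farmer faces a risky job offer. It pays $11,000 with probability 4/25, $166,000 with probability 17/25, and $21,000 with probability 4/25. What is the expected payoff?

EV = 4/25 × 11000 + 17/25 × 166000 + 4/25 × 21000 = 1760 + 112880 + 3360 = 118000

$118,000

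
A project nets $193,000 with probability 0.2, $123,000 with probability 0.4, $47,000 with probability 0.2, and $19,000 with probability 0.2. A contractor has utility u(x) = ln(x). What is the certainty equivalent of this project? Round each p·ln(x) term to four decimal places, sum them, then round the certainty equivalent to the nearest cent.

E[u] = 0.2·ln(193000) + 0.4·ln(123000) + 0.2·ln(47000) + 0.2·ln(19000) = 2.4341 + 4.6880 + 2.1516 + 1.9704 = 11.2441
CE = e^11.2441 ≈ 76427.66

$76,427.66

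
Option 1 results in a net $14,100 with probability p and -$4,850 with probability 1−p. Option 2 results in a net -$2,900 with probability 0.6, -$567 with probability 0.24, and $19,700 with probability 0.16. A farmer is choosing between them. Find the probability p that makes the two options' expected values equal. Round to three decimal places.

p = 0.323

EV(Option 2) = 0.6 × (-2900) + 0.24 × (-567) + 0.16 × 19700 = -1740 − 136.08 + 3152 = 1275.92
p·14100 + (1−p)·(-4850) = 1275.92
18950p − 4850 = 1275.92
p = (1275.92 + 4850) / 18950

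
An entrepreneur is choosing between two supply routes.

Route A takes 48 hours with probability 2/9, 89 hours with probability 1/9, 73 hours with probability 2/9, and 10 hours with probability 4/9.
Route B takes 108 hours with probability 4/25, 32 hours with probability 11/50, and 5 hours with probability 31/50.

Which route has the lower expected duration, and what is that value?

Route B (27.42 hours)

Route A = 2/9 × 48 + 1/9 × 89 + 2/9 × 73 + 4/9 × 10 = 10.6667 + 9.8889 + 16.2222 + 4.4444 = 41.2222
Route B = 4/25 × 108 + 11/50 × 32 + 31/50 × 5 = 17.28 + 7.04 + 3.1 = 27.42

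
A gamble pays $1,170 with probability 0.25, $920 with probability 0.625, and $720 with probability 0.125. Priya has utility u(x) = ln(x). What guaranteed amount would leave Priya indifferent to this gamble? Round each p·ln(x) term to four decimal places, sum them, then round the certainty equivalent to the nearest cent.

$947.47

E[u] = 0.25·ln(1170) + 0.625·ln(920) + 0.125·ln(720) = 1.7662 + 4.2652 + 0.8224 = 6.8538
CE = e^6.8538 ≈ 947.47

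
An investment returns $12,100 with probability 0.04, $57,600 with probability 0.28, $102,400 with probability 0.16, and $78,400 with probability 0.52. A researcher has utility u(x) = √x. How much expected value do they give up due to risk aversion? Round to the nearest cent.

E[u] = 0.04·√12100 + 0.28·√57600 + 0.16·√102400 + 0.52·√78400 = 0.04·110 + 0.28·240 + 0.16·320 + 0.52·280 = 268.4
CE = (268.4)² = 72038.56
Risk premium = EV − CE = 73764 − 72038.56 = 1725.44

$1,725.44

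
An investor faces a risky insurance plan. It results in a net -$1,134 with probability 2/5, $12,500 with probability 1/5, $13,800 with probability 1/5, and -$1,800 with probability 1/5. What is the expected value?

EV = 2/5 × (-1134) + 1/5 × 12500 + 1/5 × 13800 + 1/5 × (-1800) = -453.6 + 2500 + 2760 − 360 = 4446.4

$4,446.40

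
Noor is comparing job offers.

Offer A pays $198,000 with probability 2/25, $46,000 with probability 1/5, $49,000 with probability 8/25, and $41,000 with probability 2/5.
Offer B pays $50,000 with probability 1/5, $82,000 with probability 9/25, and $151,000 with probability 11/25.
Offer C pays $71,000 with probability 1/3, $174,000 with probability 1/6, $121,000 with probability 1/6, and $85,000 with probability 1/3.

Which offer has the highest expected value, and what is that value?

Offer A = 2/25 × 198000 + 1/5 × 46000 + 8/25 × 49000 + 2/5 × 41000 = 15840 + 9200 + 15680 + 16400 = 57120
Offer B = 1/5 × 50000 + 9/25 × 82000 + 11/25 × 151000 = 10000 + 29520 + 66440 = 105960
Offer C = 1/3 × 71000 + 1/6 × 174000 + 1/6 × 121000 + 1/3 × 85000 = 23666.6667 + 29000 + 20166.6667 + 28333.3333 = 101166.6667

Offer B ($105,960)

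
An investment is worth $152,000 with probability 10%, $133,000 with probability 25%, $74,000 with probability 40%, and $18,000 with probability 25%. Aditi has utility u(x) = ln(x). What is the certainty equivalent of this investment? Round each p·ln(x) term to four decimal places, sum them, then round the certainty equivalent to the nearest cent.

$64,660.13

E[u] = 0.1·ln(152000) + 0.25·ln(133000) + 0.4·ln(74000) + 0.25·ln(18000) = 1.1932 + 2.9495 + 4.4847 + 2.4495 = 11.0769
CE = e^11.0769 ≈ 64660.13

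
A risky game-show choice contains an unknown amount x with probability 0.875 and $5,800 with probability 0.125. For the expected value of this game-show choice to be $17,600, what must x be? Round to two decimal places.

x = $19,285.71

0.875·x + 0.125·5800 = 17600
0.875·x = 17600 − 725 = 16875
x = 16875 / 0.875 = 19285.7143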